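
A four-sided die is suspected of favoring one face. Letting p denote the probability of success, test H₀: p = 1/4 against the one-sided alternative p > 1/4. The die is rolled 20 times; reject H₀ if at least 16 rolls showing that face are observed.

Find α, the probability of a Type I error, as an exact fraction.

Under H₀, X ~ Binomial(20, 1/4), and α = P(X ≥ 16).
Summing C(20,j)(1/4)^j(3/4)^{20−j} for j = 16,…,20 gives 106249/274877906944.

106249/274877906944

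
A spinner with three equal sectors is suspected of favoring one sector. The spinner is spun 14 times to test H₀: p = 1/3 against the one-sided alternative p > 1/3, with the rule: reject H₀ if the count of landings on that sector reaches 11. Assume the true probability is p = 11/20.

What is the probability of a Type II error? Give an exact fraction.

A Type II error is failing to reject when Ha holds: with p = 11/20, β = P(K ≤ 10).
Equivalently, β = 1 − P(K ≥ 11) = 767413934602409223/819200000000000000.

767413934602409223/819200000000000000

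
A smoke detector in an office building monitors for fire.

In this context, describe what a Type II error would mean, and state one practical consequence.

A Type II error would mean concluding that there is no fire (or at least failing to establish that there is a fire) when in fact there is a fire. Consequence: a real fire goes undetected.

With the conventional null hypothesis that there is no fire:
A Type II error is failing to reject H₀ when H₀ is false.
Here that means remaining silent when actually there is a fire.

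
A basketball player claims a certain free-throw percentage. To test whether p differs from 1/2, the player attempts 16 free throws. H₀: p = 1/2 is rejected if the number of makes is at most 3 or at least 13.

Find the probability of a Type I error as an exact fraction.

The significance level is the null-hypothesis probability of the rejection region {≤3} ∪ {≥13}.
By symmetry, α = 2·P(K ≤ 3) = 2·(1 + 16 + 120 + 560)/65536 = 1394/65536 = 697/32768.

697/32768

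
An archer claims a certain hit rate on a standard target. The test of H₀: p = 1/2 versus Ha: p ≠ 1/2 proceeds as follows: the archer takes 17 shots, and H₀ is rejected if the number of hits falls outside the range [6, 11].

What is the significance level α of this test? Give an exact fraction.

The significance level is the null-hypothesis probability of the rejection region {≤5} ∪ {≥12}.
Each tail has probability (1 + 17 + 136 + 680 + 2380 + 6188)/131072; doubling gives α = 18804/131072 = 4701/32768.

4701/32768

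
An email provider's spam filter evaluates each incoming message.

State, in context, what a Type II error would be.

A Type II error would mean concluding that the message is legitimate (not spam) (or at least failing to establish that the message is spam) when in fact the message is spam.

With the conventional null hypothesis that the message is legitimate (not spam):
A Type II error is failing to reject H₀ when H₀ is false.
Here that means delivering the message to the inbox when actually the message is spam.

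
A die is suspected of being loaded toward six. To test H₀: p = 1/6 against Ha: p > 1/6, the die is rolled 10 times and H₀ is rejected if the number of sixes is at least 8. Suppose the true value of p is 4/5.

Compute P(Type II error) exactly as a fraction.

3146489/9765625

A Type II error is failing to reject when Ha holds: with p = 4/5, β = P(S ≤ 7).
Equivalently, β = 1 − P(S ≥ 8) = 3146489/9765625.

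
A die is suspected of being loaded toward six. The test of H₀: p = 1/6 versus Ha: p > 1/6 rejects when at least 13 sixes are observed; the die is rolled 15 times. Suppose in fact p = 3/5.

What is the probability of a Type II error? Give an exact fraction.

29690124488/30517578125

A Type II error is failing to reject when Ha holds: with p = 3/5, β = P(Y ≤ 12).
Summing C(15,j)·(3/5)^j·(2/5)^{15-j} for j = 0..12 gives 29690124488/30517578125.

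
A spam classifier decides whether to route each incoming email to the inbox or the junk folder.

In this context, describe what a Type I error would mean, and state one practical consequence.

A Type I error would mean concluding that the message is spam when in fact the message is legitimate (not spam). Consequence: a legitimate email — possibly an important one — is hidden in the spam folder.

With the conventional null hypothesis that the message is legitimate (not spam):
A Type I error is rejecting H₀ when H₀ is true.
Here that means sending the message to the spam folder when actually the message is legitimate (not spam).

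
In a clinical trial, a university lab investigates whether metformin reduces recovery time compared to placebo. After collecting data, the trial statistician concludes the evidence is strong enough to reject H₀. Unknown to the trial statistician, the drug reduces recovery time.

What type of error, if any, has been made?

No error — this is a correct decision.

The conventional null hypothesis here is that the drug has no effect on recovery time.
The test rejected a false H₀ — the decision matches the true state.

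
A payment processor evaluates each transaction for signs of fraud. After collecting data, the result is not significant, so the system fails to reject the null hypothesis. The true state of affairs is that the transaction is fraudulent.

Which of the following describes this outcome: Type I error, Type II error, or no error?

The conventional null hypothesis here is that the transaction is legitimate.
H₀ was not rejected, but H₀ is actually false.
Failing to reject a false null hypothesis is a Type II error (false negative).

Type II error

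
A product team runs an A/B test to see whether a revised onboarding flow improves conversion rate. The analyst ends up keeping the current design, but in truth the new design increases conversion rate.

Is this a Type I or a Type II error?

Type II error

The null hypothesis here is that the new design has no effect on conversion rate.
'Keeping the current design' corresponds to failing to reject H₀.
H₀ was not rejected but H₀ is false — a Type II error (false negative).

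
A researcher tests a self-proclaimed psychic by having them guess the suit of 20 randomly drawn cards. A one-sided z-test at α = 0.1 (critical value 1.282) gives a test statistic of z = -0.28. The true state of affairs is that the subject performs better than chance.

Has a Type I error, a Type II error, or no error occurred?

Type II error

The conventional null hypothesis is that the subject is guessing at random (p = 1/4).
Since z = -0.28 ≤ z* = 1.282, H₀ is not rejected.
H₀ is false (actually the subject performs better than chance).
Failing to reject a false H₀ is a Type II error.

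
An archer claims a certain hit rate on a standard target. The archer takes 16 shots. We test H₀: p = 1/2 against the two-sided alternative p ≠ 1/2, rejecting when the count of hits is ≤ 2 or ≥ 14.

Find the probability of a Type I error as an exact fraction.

137/32768

Under H₀, K ~ Binomial(16, 1/2); α is the probability of landing in either tail, P(K ≤ 2) + P(K ≥ 14).
By symmetry, α = 2·P(K ≤ 2) = 2·(1 + 16 + 120)/65536 = 274/65536 = 137/32768.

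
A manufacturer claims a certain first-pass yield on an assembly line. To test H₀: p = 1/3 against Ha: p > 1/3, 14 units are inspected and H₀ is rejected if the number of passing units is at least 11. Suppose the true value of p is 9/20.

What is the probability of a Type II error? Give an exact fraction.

Under the alternative p = 9/20, X ~ Binomial(14, 9/20); β is the probability the test does not reject, P(X < 11).
Summing C(14,j)·(9/20)^j·(11/20)^{14-j} for j = 0..10 gives 809836111480091663/819200000000000000.

809836111480091663/819200000000000000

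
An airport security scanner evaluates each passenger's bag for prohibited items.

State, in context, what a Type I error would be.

With the conventional null hypothesis that the bag contains no prohibited items:
A Type I error is rejecting H₀ when H₀ is true.
Here that means flagging the bag for a manual search when actually the bag contains no prohibited items.

A Type I error would mean concluding that the bag contains a prohibited item when in fact the bag contains no prohibited items.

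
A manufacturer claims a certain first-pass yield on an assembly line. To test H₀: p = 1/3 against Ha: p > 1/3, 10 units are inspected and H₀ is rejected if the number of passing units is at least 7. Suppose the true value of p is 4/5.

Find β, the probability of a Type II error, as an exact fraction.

Under the alternative p = 4/5, Y ~ Binomial(10, 4/5); β is the probability the test does not reject, P(Y < 7).
Equivalently, β = 1 − P(Y ≥ 7) = 1180409/9765625.

1180409/9765625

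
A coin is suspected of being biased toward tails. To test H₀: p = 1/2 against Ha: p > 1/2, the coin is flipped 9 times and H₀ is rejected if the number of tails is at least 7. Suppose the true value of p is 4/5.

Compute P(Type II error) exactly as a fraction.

Under the alternative p = 4/5, K ~ Binomial(9, 4/5); β is the probability the test does not reject, P(K < 7).
Summing C(9,j)·(4/5)^j·(1/5)^{9-j} for j = 0..6 gives 511333/1953125.

511333/1953125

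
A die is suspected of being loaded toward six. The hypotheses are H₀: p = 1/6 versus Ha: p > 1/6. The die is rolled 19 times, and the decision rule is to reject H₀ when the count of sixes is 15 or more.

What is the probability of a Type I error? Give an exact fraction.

α = P(reject H₀ | H₀ true) = P(X ≥ 15 | p = 1/6), with X ~ Binomial(19, 1/6).
P(X ≥ 15) = Σ_{j=15}^{19} C(19,j)·(1/6)^j·(5/6)^{19-j} = 212333/50779978334208.

212333/50779978334208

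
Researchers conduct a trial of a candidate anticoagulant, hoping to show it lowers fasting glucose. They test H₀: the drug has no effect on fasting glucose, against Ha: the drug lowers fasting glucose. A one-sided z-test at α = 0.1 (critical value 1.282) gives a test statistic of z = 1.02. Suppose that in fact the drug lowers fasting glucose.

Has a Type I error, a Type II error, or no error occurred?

Since z = 1.02 ≤ z* = 1.282, H₀ is not rejected.
H₀ is false (actually the drug lowers fasting glucose).
Failing to reject a false H₀ is a Type II error.

Type II error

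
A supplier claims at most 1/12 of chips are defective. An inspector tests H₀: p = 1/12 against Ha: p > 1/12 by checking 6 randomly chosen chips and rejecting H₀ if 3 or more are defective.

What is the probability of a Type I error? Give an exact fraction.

The significance level is the probability, assuming p = 1/12, of seeing 3 or more defectives in 6 draws.
α = 1 − P(Y ≤ 2) = 1 − 1478741/1492992 = 14251/1492992.

14251/1492992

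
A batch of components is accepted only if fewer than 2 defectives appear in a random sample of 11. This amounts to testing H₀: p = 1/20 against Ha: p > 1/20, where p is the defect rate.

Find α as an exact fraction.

2086801226597/20480000000000

Under H₀, Y ~ Binomial(11, 1/20); the Type I error rate is P(Y ≥ 2).
Via the complement, α = 1 − Σ_{j=0}^{1} C(11,j)(1/20)^j(19/20)^{11-j} = 2086801226597/20480000000000.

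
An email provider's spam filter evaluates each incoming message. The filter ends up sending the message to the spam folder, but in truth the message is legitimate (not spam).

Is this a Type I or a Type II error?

The null hypothesis here is that the message is legitimate (not spam).
'Sending the message to the spam folder' corresponds to rejecting H₀.
H₀ was rejected but H₀ is true — a Type I error (false positive).

Type I error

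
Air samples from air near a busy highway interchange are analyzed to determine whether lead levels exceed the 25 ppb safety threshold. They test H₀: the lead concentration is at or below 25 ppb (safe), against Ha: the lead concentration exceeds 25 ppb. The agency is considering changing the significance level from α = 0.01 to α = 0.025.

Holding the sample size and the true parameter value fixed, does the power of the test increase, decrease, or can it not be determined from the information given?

It increases.

Relaxing α lowers the evidence threshold; under Ha, outcomes that previously fell short now trigger rejection.
Since power = 1 − β and β decreases, power increases.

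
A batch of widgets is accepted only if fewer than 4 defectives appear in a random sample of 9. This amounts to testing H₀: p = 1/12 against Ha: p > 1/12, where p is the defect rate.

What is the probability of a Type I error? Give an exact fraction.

α = P(reject H₀ | H₀ true) = P(K ≥ 4 | p = 1/12), K ~ Binomial(9, 1/12).
α = 1 − P(K ≤ 3) = 1 − 1284381725/1289945088 = 5563363/1289945088.

5563363/1289945088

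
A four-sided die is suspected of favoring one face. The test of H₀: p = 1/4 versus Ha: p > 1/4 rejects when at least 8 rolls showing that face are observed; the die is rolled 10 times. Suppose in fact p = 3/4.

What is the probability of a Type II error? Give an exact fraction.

124363/262144

Under the alternative p = 3/4, K ~ Binomial(10, 3/4); β is the probability the test does not reject, P(K < 8).
Equivalently, β = 1 − P(K ≥ 8) = 124363/262144.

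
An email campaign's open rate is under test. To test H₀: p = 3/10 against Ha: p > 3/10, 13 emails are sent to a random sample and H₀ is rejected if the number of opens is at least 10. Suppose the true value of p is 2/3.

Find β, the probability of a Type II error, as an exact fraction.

A Type II error is failing to reject when Ha holds: with p = 2/3, β = P(S ≤ 9).
Equivalently, β = 1 − P(S ≥ 10) = 1080275/1594323.

1080275/1594323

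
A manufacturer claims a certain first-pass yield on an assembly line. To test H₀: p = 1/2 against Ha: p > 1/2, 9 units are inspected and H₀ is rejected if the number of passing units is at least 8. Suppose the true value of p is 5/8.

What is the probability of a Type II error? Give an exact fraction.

3803679/4194304

A Type II error is failing to reject when Ha holds: with p = 5/8, β = P(S ≤ 7).
Adding the binomial probabilities P(S=0)+…+P(S=7) at p = 5/8 gives 3803679/4194304.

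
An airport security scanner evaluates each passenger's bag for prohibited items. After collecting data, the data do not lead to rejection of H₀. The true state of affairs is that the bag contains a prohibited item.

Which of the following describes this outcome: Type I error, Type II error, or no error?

The conventional null hypothesis here is that the bag contains no prohibited items.
H₀ was not rejected, but H₀ is actually false.
Failing to reject a false null hypothesis is a Type II error (false negative).

Type II error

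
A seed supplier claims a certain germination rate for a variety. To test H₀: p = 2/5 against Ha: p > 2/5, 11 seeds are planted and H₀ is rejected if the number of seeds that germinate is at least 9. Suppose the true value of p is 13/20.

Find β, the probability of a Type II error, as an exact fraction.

32762721984671/40960000000000

Under the alternative p = 13/20, Y ~ Binomial(11, 13/20); β is the probability the test does not reject, P(Y < 9).
Summing C(11,j)·(13/20)^j·(7/20)^{11-j} for j = 0..8 gives 32762721984671/40960000000000.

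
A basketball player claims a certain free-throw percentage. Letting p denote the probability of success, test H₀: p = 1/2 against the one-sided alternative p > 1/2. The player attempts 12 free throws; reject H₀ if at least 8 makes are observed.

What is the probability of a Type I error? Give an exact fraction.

α = P(reject H₀ | H₀ true) = P(S ≥ 8 | p = 1/2), with S ~ Binomial(12, 1/2).
Summing the upper tail: (495 + 220 + 66 + 12 + 1) / 2^12 = 794/4096 = 397/2048.

397/2048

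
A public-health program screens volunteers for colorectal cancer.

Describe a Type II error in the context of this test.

With the conventional null hypothesis that the patient does not have colorectal cancer:
A Type II error is failing to reject H₀ when H₀ is false.
Here that means clearing the patient as negative when actually the patient has colorectal cancer.

A Type II error would mean concluding that the patient does not have colorectal cancer (or at least failing to establish that the patient has colorectal cancer) when in fact the patient has colorectal cancer.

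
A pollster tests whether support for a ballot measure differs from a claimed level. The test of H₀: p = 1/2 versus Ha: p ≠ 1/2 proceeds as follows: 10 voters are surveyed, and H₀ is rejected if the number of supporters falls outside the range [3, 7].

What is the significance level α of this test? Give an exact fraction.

7/64

Under H₀, S ~ Binomial(10, 1/2); α is the probability of landing in either tail, P(S ≤ 2) + P(S ≥ 8).
The two tails are symmetric, so α = 2·(1 + 10 + 45)/2^10 = 112/1024 = 7/64.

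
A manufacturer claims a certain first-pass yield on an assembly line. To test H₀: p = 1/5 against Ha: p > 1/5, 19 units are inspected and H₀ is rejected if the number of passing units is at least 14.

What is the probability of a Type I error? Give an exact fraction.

α = P(reject H₀ | H₀ true) = P(Y ≥ 14 | p = 1/5), with Y ~ Binomial(19, 1/5).
Summing C(19,j)(1/5)^j(4/5)^{19−j} for j = 14,…,19 gives 12964157/19073486328125.

12964157/19073486328125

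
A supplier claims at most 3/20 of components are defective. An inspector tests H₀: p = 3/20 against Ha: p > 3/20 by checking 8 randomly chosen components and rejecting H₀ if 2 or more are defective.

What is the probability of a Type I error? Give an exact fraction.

Under H₀, Y ~ Binomial(8, 3/20); the Type I error rate is P(Y ≥ 2).
Via the complement, α = 1 − Σ_{j=0}^{1} C(8,j)(3/20)^j(17/20)^{8-j} = 8776114407/25600000000.

8776114407/25600000000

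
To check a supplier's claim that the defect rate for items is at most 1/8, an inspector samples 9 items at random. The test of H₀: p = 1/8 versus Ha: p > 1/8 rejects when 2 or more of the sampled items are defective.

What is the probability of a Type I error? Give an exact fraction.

Under H₀, X ~ Binomial(9, 1/8); the Type I error rate is P(X ≥ 2).
α = 1 − P(X ≤ 1) = 1 − 5764801/8388608 = 2623807/8388608.

2623807/8388608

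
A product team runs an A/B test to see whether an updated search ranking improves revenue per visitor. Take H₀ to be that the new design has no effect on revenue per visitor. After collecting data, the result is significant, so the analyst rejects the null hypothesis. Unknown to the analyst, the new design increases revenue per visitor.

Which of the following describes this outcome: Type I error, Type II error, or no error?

No error — this is a correct decision.

The test rejected a false H₀ — the decision matches the true state.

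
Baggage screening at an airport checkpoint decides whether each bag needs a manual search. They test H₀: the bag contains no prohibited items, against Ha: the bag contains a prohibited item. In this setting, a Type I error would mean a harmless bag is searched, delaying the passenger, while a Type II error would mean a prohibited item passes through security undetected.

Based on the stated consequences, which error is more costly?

Type II error

The Type II consequence (a prohibited item passes through security undetected) is more severe than the Type I consequence (a harmless bag is searched, delaying the passenger).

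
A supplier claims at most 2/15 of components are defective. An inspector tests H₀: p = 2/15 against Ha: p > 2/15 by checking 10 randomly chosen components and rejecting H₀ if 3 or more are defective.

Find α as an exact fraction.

Under H₀, X ~ Binomial(10, 2/15); the Type I error rate is P(X ≥ 3).
Computing the lower-tail complement: 1 − 165593336363/192216796875 = 26623460512/192216796875.

26623460512/192216796875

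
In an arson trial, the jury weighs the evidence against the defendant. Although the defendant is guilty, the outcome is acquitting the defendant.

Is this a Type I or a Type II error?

Type II error

The null hypothesis here is that the defendant is innocent.
'Acquitting the defendant' corresponds to failing to reject H₀.
H₀ was not rejected but H₀ is false — a Type II error (false negative).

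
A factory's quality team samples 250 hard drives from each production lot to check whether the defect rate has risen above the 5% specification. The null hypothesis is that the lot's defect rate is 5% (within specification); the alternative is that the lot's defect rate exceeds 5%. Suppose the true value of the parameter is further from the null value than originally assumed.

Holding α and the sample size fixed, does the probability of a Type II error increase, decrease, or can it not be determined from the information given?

It decreases.

A larger true effect moves the Ha sampling distribution further from the H₀ critical value, making rejection more likely when Ha is true.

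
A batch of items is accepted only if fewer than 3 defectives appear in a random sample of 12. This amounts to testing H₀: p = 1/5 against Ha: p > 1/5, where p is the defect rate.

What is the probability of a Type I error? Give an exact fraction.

21565149/48828125

Under H₀, X ~ Binomial(12, 1/5); the Type I error rate is P(X ≥ 3).
Via the complement, α = 1 − Σ_{j=0}^{2} C(12,j)(1/5)^j(4/5)^{12-j} = 21565149/48828125.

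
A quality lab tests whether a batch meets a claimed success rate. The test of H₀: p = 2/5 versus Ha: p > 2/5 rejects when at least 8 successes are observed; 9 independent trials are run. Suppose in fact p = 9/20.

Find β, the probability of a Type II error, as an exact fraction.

β = P(fail to reject H₀ | Ha true) = P(K ≤ 7 | p = 9/20), K ~ Binomial(9, 9/20).
Adding the binomial probabilities P(K=0)+…+P(K=7) at p = 9/20 gives 126837738533/128000000000.

126837738533/128000000000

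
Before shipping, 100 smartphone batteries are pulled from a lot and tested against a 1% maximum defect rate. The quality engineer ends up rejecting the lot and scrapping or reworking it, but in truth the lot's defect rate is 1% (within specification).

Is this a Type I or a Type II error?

The null hypothesis here is that the lot's defect rate is 1% (within specification).
'Rejecting the lot and scrapping or reworking it' corresponds to rejecting H₀.
H₀ was rejected but H₀ is true — a Type I error (false positive).

Type I error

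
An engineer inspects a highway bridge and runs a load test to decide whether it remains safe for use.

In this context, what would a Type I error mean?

A Type I error would mean concluding that the structure is structurally deficient when in fact the structure meets the required load capacity (safe).

With the conventional null hypothesis that the structure meets the required load capacity (safe):
A Type I error is rejecting H₀ when H₀ is true.
Here that means closing the structure for repairs when actually the structure meets the required load capacity (safe).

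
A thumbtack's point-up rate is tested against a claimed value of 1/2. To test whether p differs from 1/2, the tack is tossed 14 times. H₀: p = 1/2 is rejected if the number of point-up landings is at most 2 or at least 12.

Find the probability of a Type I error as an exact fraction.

53/4096

The significance level is the null-hypothesis probability of the rejection region {≤2} ∪ {≥12}.
Each tail has probability (1 + 14 + 91)/16384; doubling gives α = 212/16384 = 53/4096.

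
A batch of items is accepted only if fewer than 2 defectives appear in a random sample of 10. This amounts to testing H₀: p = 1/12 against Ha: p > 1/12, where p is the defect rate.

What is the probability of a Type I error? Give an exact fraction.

α = P(reject H₀ | H₀ true) = P(S ≥ 2 | p = 1/12), S ~ Binomial(10, 1/12).
Computing the lower-tail complement: 1 − 16505633837/20639121408 = 4133487571/20639121408.

4133487571/20639121408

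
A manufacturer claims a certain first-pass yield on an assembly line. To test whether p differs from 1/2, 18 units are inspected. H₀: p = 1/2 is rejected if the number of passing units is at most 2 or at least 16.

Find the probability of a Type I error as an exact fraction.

43/32768

α = P(K ≤ 2 or K ≥ 16 | p = 1/2), K ~ Binomial(18, 1/2).
Each tail has probability (1 + 18 + 153)/262144; doubling gives α = 344/262144 = 43/32768.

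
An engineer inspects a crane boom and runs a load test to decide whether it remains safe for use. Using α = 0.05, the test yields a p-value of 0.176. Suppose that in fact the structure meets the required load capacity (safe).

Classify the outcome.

No error — this is a correct decision.

The conventional null hypothesis is that the structure meets the required load capacity (safe).
Since p = 0.176 ≥ α = 0.05, H₀ is not rejected.
H₀ is true (actually the structure meets the required load capacity (safe)).
The decision matches the true state — no error.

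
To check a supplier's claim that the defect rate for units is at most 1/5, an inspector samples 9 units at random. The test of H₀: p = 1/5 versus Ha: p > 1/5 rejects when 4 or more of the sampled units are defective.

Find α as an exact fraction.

167269/1953125

α = P(reject H₀ | H₀ true) = P(K ≥ 4 | p = 1/5), K ~ Binomial(9, 1/5).
Via the complement, α = 1 − Σ_{j=0}^{3} C(9,j)(1/5)^j(4/5)^{9-j} = 167269/1953125.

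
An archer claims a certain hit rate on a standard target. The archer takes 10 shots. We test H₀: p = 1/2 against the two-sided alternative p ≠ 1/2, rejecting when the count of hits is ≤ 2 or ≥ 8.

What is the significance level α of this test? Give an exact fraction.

α = P(S ≤ 2 or S ≥ 8 | p = 1/2), S ~ Binomial(10, 1/2).
The two tails are symmetric, so α = 2·(1 + 10 + 45)/2^10 = 112/1024 = 7/64.

7/64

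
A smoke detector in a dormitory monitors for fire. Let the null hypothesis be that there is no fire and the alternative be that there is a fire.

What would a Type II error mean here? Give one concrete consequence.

A Type II error would mean concluding that there is no fire (or at least failing to establish that there is a fire) when in fact there is a fire. Consequence: a real fire goes undetected.

A Type II error is failing to reject H₀ when H₀ is false.
Here that means remaining silent when actually there is a fire.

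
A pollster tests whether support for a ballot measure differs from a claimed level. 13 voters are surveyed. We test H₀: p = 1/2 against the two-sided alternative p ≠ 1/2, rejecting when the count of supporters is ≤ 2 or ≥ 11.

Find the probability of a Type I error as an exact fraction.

23/1024

Under H₀, K ~ Binomial(13, 1/2); α is the probability of landing in either tail, P(K ≤ 2) + P(K ≥ 11).
The two tails are symmetric, so α = 2·(1 + 13 + 78)/2^13 = 184/8192 = 23/1024.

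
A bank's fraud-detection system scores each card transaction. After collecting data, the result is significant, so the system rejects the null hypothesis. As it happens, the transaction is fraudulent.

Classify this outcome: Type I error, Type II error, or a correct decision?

Neither — the decision is correct.

The conventional null hypothesis here is that the transaction is legitimate.
The test rejected a false H₀ — the decision matches the true state.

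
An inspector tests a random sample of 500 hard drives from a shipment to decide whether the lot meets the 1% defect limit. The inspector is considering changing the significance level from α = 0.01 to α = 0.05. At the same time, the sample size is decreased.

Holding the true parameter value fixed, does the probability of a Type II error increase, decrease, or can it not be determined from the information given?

The first change alone would make β decrease; the second alone would make β increase. Which effect dominates depends on the magnitudes, which are not given.

Cannot be determined from the information given.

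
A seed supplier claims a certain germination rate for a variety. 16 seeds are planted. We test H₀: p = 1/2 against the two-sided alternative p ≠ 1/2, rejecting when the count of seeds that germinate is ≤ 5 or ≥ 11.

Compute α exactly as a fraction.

Under H₀, S ~ Binomial(16, 1/2); α is the probability of landing in either tail, P(S ≤ 5) + P(S ≥ 11).
The two tails are symmetric, so α = 2·(1 + 16 + 120 + 560 + 1820 + 4368)/2^16 = 13770/65536 = 6885/32768.

6885/32768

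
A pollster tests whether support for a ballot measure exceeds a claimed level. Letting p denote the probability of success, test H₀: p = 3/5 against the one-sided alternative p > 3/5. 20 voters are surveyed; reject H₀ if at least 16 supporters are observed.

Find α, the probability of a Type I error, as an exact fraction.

The Type I error probability is α = P(X ≥ 16) computed under H₀, where X ~ Binomial(20, 3/5).
Summing C(20,j)(3/5)^j(2/5)^{20−j} for j = 16,…,20 gives 4859156913201/95367431640625.

4859156913201/95367431640625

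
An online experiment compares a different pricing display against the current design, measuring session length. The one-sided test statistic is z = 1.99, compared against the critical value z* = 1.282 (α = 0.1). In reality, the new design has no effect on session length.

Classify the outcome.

The conventional null hypothesis is that the new design has no effect on session length.
Since z = 1.99 > z* = 1.282, H₀ is rejected.
H₀ is true (actually the new design has no effect on session length).
Rejecting a true H₀ is a Type I error.

Type I error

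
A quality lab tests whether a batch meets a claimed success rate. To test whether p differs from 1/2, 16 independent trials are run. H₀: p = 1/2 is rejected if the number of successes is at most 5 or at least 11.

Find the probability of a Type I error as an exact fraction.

The significance level is the null-hypothesis probability of the rejection region {≤5} ∪ {≥11}.
The two tails are symmetric, so α = 2·(1 + 16 + 120 + 560 + 1820 + 4368)/2^16 = 13770/65536 = 6885/32768.

6885/32768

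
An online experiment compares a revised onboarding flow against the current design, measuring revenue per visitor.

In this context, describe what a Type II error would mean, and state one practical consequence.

With the conventional null hypothesis that the new design has no effect on revenue per visitor:
A Type II error is failing to reject H₀ when H₀ is false.
Here that means keeping the current design when actually the new design increases revenue per visitor.

A Type II error would mean concluding that the new design has no effect on revenue per visitor (or at least failing to establish that the new design increases revenue per visitor) when in fact the new design increases revenue per visitor. Consequence: a genuinely better design is discarded.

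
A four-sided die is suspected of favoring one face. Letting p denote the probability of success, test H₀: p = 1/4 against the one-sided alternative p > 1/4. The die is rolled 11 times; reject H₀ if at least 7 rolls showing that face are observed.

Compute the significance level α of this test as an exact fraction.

15857/2097152

The Type I error probability is α = P(Y ≥ 7) computed under H₀, where Y ~ Binomial(11, 1/4).
P(Y ≥ 7) = Σ_{j=7}^{11} C(11,j)·(1/4)^j·(3/4)^{11-j} = 15857/2097152.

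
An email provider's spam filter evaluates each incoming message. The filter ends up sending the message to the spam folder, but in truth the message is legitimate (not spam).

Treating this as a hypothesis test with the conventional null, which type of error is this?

The null hypothesis here is that the message is legitimate (not spam).
'Sending the message to the spam folder' corresponds to rejecting H₀.
H₀ was rejected but H₀ is true — a Type I error (false positive).

Type I error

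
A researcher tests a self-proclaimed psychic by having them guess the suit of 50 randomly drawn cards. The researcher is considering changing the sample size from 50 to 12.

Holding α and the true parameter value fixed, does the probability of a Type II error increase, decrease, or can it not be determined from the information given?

Reducing n widens both sampling distributions, so the test has less ability to distinguish Ha from H₀.

It increases.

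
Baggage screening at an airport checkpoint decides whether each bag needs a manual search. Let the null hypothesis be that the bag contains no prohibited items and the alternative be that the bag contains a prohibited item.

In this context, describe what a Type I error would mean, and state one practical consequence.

A Type I error would mean concluding that the bag contains a prohibited item when in fact the bag contains no prohibited items. Consequence: a harmless bag is searched, delaying the passenger.

A Type I error is rejecting H₀ when H₀ is true.
Here that means flagging the bag for a manual search when actually the bag contains no prohibited items.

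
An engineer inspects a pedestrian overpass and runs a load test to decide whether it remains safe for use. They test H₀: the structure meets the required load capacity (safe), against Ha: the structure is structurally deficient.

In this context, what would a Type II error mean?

A Type II error is failing to reject H₀ when H₀ is false.
Here that means keeping the structure open when actually the structure is structurally deficient.

A Type II error would mean concluding that the structure meets the required load capacity (safe) (or at least failing to establish that the structure is structurally deficient) when in fact the structure is structurally deficient.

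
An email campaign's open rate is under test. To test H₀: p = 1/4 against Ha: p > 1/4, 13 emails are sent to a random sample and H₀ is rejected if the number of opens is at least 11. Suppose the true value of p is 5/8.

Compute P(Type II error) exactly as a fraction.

Under the alternative p = 5/8, Y ~ Binomial(13, 5/8); β is the probability the test does not reject, P(Y < 11).
Equivalently, β = 1 − P(Y ≥ 11) = 252368141319/274877906944.

252368141319/274877906944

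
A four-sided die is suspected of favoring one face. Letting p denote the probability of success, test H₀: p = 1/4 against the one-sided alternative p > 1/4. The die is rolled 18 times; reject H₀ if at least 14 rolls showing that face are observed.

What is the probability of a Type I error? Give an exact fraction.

Under H₀, S ~ Binomial(18, 1/4), and α = P(S ≥ 14).
Adding the binomial terms for j = 14 through 18 with p = 1/4 yields 67831/17179869184.

67831/17179869184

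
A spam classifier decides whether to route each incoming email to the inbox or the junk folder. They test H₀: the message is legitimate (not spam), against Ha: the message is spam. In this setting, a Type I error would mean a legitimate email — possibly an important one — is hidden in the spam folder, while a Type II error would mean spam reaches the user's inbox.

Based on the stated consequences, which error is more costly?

The Type I consequence (a legitimate email — possibly an important one — is hidden in the spam folder) is more severe than the Type II consequence (spam reaches the user's inbox).

Type I error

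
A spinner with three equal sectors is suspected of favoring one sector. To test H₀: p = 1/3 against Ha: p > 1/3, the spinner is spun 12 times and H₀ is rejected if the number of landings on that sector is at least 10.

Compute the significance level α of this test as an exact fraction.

The Type I error probability is α = P(X ≥ 10) computed under H₀, where X ~ Binomial(12, 1/3).
Summing C(12,j)(1/3)^j(2/3)^{12−j} for j = 10,…,12 gives 289/531441.

289/531441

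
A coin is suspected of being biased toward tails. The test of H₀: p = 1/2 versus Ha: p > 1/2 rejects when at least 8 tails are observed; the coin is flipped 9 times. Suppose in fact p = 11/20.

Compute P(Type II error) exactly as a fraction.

A Type II error is failing to reject when Ha holds: with p = 11/20, β = P(Y ≤ 7).
Equivalently, β = 1 − P(Y ≥ 8) = 123069745737/128000000000.

123069745737/128000000000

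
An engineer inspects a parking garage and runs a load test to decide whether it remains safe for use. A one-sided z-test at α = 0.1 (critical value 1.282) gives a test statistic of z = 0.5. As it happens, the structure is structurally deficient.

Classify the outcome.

Type II error

The conventional null hypothesis is that the structure meets the required load capacity (safe).
Since z = 0.5 ≤ z* = 1.282, H₀ is not rejected.
H₀ is false (actually the structure is structurally deficient).
Failing to reject a false H₀ is a Type II error.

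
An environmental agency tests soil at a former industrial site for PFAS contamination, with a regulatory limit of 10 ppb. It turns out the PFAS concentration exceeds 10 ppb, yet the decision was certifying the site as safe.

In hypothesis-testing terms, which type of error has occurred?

The null hypothesis here is that the PFAS concentration is at or below 10 ppb (safe).
'Certifying the site as safe' corresponds to failing to reject H₀.
H₀ was not rejected but H₀ is false — a Type II error (false negative).

Type II error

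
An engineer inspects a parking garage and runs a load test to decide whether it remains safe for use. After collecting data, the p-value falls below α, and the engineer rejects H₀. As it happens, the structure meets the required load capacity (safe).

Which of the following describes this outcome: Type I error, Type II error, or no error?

The conventional null hypothesis here is that the structure meets the required load capacity (safe).
H₀ was rejected, but H₀ is actually true.
Rejecting a true null hypothesis is a Type I error (false positive).

Type I error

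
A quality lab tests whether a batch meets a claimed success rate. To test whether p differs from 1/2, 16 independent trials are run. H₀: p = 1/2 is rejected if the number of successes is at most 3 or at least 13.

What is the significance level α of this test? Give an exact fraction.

The significance level is the null-hypothesis probability of the rejection region {≤3} ∪ {≥13}.
By symmetry, α = 2·P(S ≤ 3) = 2·(1 + 16 + 120 + 560)/65536 = 1394/65536 = 697/32768.

697/32768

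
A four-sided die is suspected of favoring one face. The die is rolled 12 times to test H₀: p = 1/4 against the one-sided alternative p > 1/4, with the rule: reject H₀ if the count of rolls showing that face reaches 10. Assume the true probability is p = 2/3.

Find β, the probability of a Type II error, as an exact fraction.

A Type II error is failing to reject when Ha holds: with p = 2/3, β = P(K ≤ 9).
Summing C(12,j)·(2/3)^j·(1/3)^{12-j} for j = 0..9 gives 435185/531441.

435185/531441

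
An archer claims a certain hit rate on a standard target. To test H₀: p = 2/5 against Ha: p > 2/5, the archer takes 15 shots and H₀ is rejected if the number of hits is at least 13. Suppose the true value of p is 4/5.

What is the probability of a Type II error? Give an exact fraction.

β = P(fail to reject H₀ | Ha true) = P(Y ≤ 12 | p = 4/5), Y ~ Binomial(15, 4/5).
Equivalently, β = 1 − P(Y ≥ 13) = 18370873741/30517578125.

18370873741/30517578125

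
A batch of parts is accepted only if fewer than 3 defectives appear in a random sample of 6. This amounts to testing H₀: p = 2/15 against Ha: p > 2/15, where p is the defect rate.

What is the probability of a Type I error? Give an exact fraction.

78928/2278125

α = P(reject H₀ | H₀ true) = P(S ≥ 3 | p = 2/15), S ~ Binomial(6, 2/15).
Computing the lower-tail complement: 1 − 2199197/2278125 = 78928/2278125.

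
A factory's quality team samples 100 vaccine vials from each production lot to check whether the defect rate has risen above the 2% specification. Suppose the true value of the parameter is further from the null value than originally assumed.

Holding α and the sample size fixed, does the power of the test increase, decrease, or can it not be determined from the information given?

A bigger departure from H₀ is easier for the test to detect, so it fails to reject less often.
Since power = 1 − β and β decreases, power increases.

It increases.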